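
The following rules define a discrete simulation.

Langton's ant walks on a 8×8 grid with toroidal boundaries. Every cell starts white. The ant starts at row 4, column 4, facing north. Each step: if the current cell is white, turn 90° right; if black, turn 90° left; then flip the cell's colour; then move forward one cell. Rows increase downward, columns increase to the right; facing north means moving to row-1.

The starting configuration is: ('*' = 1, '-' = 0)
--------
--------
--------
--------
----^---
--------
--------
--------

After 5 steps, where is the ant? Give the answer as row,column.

4,3

k=0  --------
--------
--------
--------
----^---
--------
--------
--------
k=1  --------
--------
--------
--------
----*>--
--------
--------
--------
k=2  --------
--------
--------
--------
----**--
-----v--
--------
--------
k=3  --------
--------
--------
--------
----**--
----<*--
--------
--------
k=4  --------
--------
--------
--------
----^*--
----**--
--------
--------
k=5  --------
--------
--------
--------
---<-*--
----**--
--------
--------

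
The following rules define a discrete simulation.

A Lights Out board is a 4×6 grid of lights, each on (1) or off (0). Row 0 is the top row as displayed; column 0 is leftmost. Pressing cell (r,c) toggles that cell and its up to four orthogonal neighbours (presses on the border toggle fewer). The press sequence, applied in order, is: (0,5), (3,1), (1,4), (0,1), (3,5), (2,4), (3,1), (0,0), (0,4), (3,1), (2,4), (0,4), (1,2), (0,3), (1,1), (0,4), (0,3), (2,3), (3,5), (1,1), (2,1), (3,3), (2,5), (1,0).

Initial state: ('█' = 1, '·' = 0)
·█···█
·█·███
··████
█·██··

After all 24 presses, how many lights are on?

13

[0] ·█···█
·█·███
··████
█·██··
[1] ·█··█·
·█·██·
··████
█·██··
[2] ·█··█·
·█·██·
·█████
·█·█··
[3] ·█····
·█···█
·███·█
·█·█··
[4] █·█···
·····█
·███·█
·█·█··
[5] █·█···
·····█
·███··
·█·███
[6] █·█···
····██
·██·██
·█·█·█
[7] █·█···
····██
··█·██
█·██·█
[8] ·██···
█···██
··█·██
█·██·█
[9] ·█████
█····█
··█·██
█·██·█
[10] ·█████
█····█
·██·██
·█·█·█
[11] ·█████
█···██
·███··
·█·███
[12] ·██···
█····█
·███··
·█·███
[13] ·█····
████·█
·█·█··
·█·███
[14] ·████·
███··█
·█·█··
·█·███
[15] ··███·
·····█
···█··
·█·███
[16] ··█··█
····██
···█··
·█·███
[17] ···███
···███
···█··
·█·███
[18] ···███
····██
··█·█·
·█··██
[19] ···███
····██
··█·██
·█····
[20] ·█·███
███·██
·██·██
·█····
[21] ·█·███
█·█·██
█···██
······
[22] ·█·███
█·█·██
█··███
··███·
[23] ·█·███
█·█·█·
█··█··
··████
[24] ██·███
·██·█·
···█··
··████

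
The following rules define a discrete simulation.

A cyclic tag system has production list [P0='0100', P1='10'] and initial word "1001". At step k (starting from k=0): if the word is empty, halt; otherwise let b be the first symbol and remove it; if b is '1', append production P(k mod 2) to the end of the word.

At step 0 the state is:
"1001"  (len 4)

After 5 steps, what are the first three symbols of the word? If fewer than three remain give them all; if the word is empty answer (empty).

k=0  "1001"  (len 4)
k=1  "0010100"  (len 7)
k=2  "010100"  (len 6)
k=3  "10100"  (len 5)
k=4  "010010"  (len 6)
k=5  "10010"  (len 5)

100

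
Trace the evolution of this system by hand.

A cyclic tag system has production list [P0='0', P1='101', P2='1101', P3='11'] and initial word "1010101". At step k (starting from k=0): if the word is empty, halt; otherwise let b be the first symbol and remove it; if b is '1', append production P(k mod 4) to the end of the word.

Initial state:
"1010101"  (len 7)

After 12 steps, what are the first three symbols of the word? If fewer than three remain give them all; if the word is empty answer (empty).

t=0: "1010101"  (len 7)
t=1: "0101010"  (len 7)
t=2: "101010"  (len 6)
t=3: "010101101"  (len 9)
t=4: "10101101"  (len 8)
t=5: "01011010"  (len 8)
t=6: "1011010"  (len 7)
t=7: "0110101101"  (len 10)
t=8: "110101101"  (len 9)
t=9: "101011010"  (len 9)
t=10: "01011010101"  (len 11)
t=11: "1011010101"  (len 10)
t=12: "01101010111"  (len 11)

011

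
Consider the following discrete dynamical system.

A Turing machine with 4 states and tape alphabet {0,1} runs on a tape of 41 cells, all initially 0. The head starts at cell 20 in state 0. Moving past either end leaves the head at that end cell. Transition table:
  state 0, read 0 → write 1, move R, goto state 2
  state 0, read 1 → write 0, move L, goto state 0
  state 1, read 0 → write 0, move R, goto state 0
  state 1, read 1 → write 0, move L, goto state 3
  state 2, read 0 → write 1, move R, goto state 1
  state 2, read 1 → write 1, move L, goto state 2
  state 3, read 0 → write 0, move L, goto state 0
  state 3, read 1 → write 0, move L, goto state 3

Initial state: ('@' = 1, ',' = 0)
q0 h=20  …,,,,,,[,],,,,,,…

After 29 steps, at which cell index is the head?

35

gen 0: q0 h=20  …,,,,,,[,],,,,,,…
gen 1: q2 h=21  …,,,,,@[,],,,,,,…
gen 2: q1 h=22  …,,,,@@[,],,,,,,…
gen 3: q0 h=23  …,,,@@,[,],,,,,,…
gen 4: q2 h=24  …,,@@,@[,],,,,,,…
gen 5: q1 h=25  …,@@,@@[,],,,,,,…
gen 6: q0 h=26  …@@,@@,[,],,,,,,…
gen 7: q2 h=27  …@,@@,@[,],,,,,,…
gen 8: q1 h=28  …,@@,@@[,],,,,,,…
gen 9: q0 h=29  …@@,@@,[,],,,,,,…
gen 10: q2 h=30  …@,@@,@[,],,,,,,…
gen 11: q1 h=31  …,@@,@@[,],,,,,,…
gen 12: q0 h=32  …@@,@@,[,],,,,,,…
gen 13: q2 h=33  …@,@@,@[,],,,,,,…
gen 14: q1 h=34  …,@@,@@[,],,,,,,|
gen 15: q0 h=35  …@@,@@,[,],,,,,|
gen 16: q2 h=36  …@,@@,@[,],,,,|
gen 17: q1 h=37  …,@@,@@[,],,,|
gen 18: q0 h=38  …@@,@@,[,],,|
gen 19: q2 h=39  …@,@@,@[,],|
gen 20: q1 h=40  …,@@,@@[,]|
gen 21: q0 h=40  …,@@,@@[,]|
gen 22: q2 h=40  …,@@,@@[@]|
gen 23: q2 h=39  …@,@@,@[@]@|
gen 24: q2 h=38  …@@,@@,[@]@@|
gen 25: q2 h=37  …,@@,@@[,]@@@|
gen 26: q1 h=38  …@@,@@@[@]@@|
gen 27: q3 h=37  …,@@,@@[@],@@|
gen 28: q3 h=36  …@,@@,@[@],,@@|
gen 29: q3 h=35  …@@,@@,[@],,,@@|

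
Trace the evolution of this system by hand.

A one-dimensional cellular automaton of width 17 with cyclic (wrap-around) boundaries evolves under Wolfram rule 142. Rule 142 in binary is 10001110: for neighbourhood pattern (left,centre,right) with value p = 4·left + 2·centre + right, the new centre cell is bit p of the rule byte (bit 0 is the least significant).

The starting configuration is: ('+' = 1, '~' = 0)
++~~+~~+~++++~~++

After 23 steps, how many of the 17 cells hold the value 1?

[0] ++~~+~~+~++++~~++
[1] +~~++~++~+++~~+++
[2] ~~++~~+~~++~~++++
[3] ~++~~++~++~~++++~
[4] ++~~++~~+~~++++~~
[5] +~~++~~++~++++~~+
[6] ~~++~~++~~+++~~++
[7] ~++~~++~~+++~~++~
[8] ++~~++~~+++~~++~~
[9] +~~++~~+++~~++~~+
[10] ~~++~~+++~~++~~++
[11] ~++~~+++~~++~~++~
[12] ++~~+++~~++~~++~~
[13] +~~+++~~++~~++~~+
[14] ~~+++~~++~~++~~++
[15] ~+++~~++~~++~~++~
[16] +++~~++~~++~~++~~
[17] ++~~++~~++~~++~~+
[18] +~~++~~++~~++~~++
[19] ~~++~~++~~++~~+++
[20] ~++~~++~~++~~+++~
[21] ++~~++~~++~~+++~~
[22] +~~++~~++~~+++~~+
[23] ~~++~~++~~+++~~++

9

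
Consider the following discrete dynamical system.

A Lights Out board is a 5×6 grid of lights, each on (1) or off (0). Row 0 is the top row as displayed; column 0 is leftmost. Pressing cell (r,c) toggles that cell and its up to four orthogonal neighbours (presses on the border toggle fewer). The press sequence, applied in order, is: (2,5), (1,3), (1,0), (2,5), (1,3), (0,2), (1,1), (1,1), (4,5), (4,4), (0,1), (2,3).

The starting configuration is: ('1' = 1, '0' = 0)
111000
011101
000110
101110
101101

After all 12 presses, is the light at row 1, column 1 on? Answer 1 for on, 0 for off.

1

gen 0: 111000
011101
000110
101110
101101
gen 1: 111000
011100
000101
101111
101101
gen 2: 111100
010010
000001
101111
101101
gen 3: 011100
100010
100001
101111
101101
gen 4: 011100
100011
100010
101110
101101
gen 5: 011000
101101
100110
101110
101101
gen 6: 000100
100101
100110
101110
101101
gen 7: 010100
011101
110110
101110
101101
gen 8: 000100
100101
100110
101110
101101
gen 9: 000100
100101
100110
101111
101110
gen 10: 000100
100101
100110
101101
101001
gen 11: 111100
110101
100110
101101
101001
gen 12: 111100
110001
101000
101001
101001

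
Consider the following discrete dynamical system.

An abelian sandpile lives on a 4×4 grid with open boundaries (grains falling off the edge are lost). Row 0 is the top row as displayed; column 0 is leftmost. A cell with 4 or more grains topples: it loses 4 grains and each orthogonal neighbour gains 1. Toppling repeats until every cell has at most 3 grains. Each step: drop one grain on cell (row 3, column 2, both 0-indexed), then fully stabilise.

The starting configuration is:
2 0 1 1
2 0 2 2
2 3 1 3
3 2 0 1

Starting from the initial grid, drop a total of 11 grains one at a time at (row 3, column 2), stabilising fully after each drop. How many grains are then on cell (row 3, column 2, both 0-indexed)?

2

step 0: 2 0 1 1
2 0 2 2
2 3 1 3
3 2 0 1
step 1: 2 0 1 1
2 0 2 2
2 3 1 3
3 2 1 1
step 2: 2 0 1 1
2 0 2 2
2 3 1 3
3 2 2 1
step 3: 2 0 1 1
2 0 2 2
2 3 1 3
3 2 3 1
step 4: 2 0 1 1
2 0 2 2
2 3 2 3
3 3 0 2
step 5: 2 0 1 1
2 0 2 2
2 3 2 3
3 3 1 2
step 6: 2 0 1 1
2 0 2 2
2 3 2 3
3 3 2 2
step 7: 2 0 1 1
2 0 2 2
2 3 2 3
3 3 3 2
step 8: 2 0 1 1
3 1 3 3
0 2 1 1
1 2 3 0
step 9: 2 0 1 1
3 1 3 3
0 2 2 1
1 3 0 1
step 10: 2 0 1 1
3 1 3 3
0 2 2 1
1 3 1 1
step 11: 2 0 1 1
3 1 3 3
0 2 2 1
1 3 2 1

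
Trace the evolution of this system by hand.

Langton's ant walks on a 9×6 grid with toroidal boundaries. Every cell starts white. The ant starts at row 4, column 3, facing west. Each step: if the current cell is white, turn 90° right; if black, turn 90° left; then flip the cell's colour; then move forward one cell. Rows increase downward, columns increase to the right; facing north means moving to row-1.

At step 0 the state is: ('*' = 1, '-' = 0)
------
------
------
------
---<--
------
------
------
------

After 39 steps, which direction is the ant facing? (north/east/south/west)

gen 0: ------
------
------
------
---<--
------
------
------
------
gen 1: ------
------
------
---^--
---*--
------
------
------
------
gen 2: ------
------
------
---*>-
---*--
------
------
------
------
gen 3: ------
------
------
---**-
---*v-
------
------
------
------
gen 4: ------
------
------
---**-
---<*-
------
------
------
------
gen 5: ------
------
------
---**-
----*-
---v--
------
------
------
gen 6: ------
------
------
---**-
----*-
--<*--
------
------
------
gen 7: ------
------
------
---**-
--^-*-
--**--
------
------
------
gen 8: ------
------
------
---**-
--*>*-
--**--
------
------
------
gen 9: ------
------
------
---**-
--***-
--*v--
------
------
------
gen 10: ------
------
------
---**-
--***-
--*->-
------
------
------
gen 11: ------
------
------
---**-
--***-
--*-*-
----v-
------
------
gen 12: ------
------
------
---**-
--***-
--*-*-
---<*-
------
------
gen 13: ------
------
------
---**-
--***-
--*^*-
---**-
------
------
gen 14: ------
------
------
---**-
--***-
--**>-
---**-
------
------
gen 15: ------
------
------
---**-
--**^-
--**--
---**-
------
------
gen 16: ------
------
------
---**-
--*<--
--**--
---**-
------
------
gen 17: ------
------
------
---**-
--*---
--*v--
---**-
------
------
gen 18: ------
------
------
---**-
--*---
--*->-
---**-
------
------
gen 19: ------
------
------
---**-
--*---
--*-*-
---*v-
------
------
gen 20: ------
------
------
---**-
--*---
--*-*-
---*->
------
------
gen 21: ------
------
------
---**-
--*---
--*-*-
---*-*
-----v
------
gen 22: ------
------
------
---**-
--*---
--*-*-
---*-*
----<*
------
gen 23: ------
------
------
---**-
--*---
--*-*-
---*^*
----**
------
gen 24: ------
------
------
---**-
--*---
--*-*-
---**>
----**
------
gen 25: ------
------
------
---**-
--*---
--*-*^
---**-
----**
------
gen 26: ------
------
------
---**-
--*---
>-*-**
---**-
----**
------
gen 27: ------
------
------
---**-
--*---
*-*-**
v--**-
----**
------
gen 28: ------
------
------
---**-
--*---
*-*-**
*--**<
----**
------
gen 29: ------
------
------
---**-
--*---
*-*-*^
*--***
----**
------
gen 30: ------
------
------
---**-
--*---
*-*-<-
*--***
----**
------
gen 31: ------
------
------
---**-
--*---
*-*---
*--*v*
----**
------
gen 32: ------
------
------
---**-
--*---
*-*---
*--*->
----**
------
gen 33: ------
------
------
---**-
--*---
*-*--^
*--*--
----**
------
gen 34: ------
------
------
---**-
--*---
>-*--*
*--*--
----**
------
gen 35: ------
------
------
---**-
^-*---
--*--*
*--*--
----**
------
gen 36: ------
------
------
---**-
*>*---
--*--*
*--*--
----**
------
gen 37: ------
------
------
---**-
***---
-v*--*
*--*--
----**
------
gen 38: ------
------
------
---**-
***---
<**--*
*--*--
----**
------
gen 39: ------
------
------
---**-
^**---
***--*
*--*--
----**
------

north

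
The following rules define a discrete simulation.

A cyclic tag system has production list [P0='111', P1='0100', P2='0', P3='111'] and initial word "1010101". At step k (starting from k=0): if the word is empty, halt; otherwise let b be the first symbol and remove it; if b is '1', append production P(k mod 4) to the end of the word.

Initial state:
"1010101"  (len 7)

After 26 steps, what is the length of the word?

gen 0: "1010101"  (len 7)
gen 1: "010101111"  (len 9)
gen 2: "10101111"  (len 8)
gen 3: "01011110"  (len 8)
gen 4: "1011110"  (len 7)
gen 5: "011110111"  (len 9)
gen 6: "11110111"  (len 8)
gen 7: "11101110"  (len 8)
gen 8: "1101110111"  (len 10)
gen 9: "101110111111"  (len 12)
gen 10: "011101111110100"  (len 15)
gen 11: "11101111110100"  (len 14)
gen 12: "1101111110100111"  (len 16)
gen 13: "101111110100111111"  (len 18)
gen 14: "011111101001111110100"  (len 21)
gen 15: "11111101001111110100"  (len 20)
gen 16: "1111101001111110100111"  (len 22)
gen 17: "111101001111110100111111"  (len 24)
gen 18: "111010011111101001111110100"  (len 27)
gen 19: "110100111111010011111101000"  (len 27)
gen 20: "10100111111010011111101000111"  (len 29)
gen 21: "0100111111010011111101000111111"  (len 31)
gen 22: "100111111010011111101000111111"  (len 30)
gen 23: "001111110100111111010001111110"  (len 30)
gen 24: "01111110100111111010001111110"  (len 29)
gen 25: "1111110100111111010001111110"  (len 28)
gen 26: "1111101001111110100011111100100"  (len 31)

31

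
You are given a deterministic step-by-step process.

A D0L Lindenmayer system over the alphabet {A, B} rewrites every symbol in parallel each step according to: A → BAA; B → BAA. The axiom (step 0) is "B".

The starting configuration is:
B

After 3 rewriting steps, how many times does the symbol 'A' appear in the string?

18

step 0: B
step 1: BAA
step 2: BAABAABAA
step 3: BAABAABAABAABAABAABAABAABAA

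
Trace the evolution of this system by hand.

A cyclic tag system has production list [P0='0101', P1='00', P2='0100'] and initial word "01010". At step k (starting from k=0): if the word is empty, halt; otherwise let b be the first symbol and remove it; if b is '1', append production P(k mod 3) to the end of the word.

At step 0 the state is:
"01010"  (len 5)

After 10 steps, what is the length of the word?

step 0: "01010"  (len 5)
step 1: "1010"  (len 4)
step 2: "01000"  (len 5)
step 3: "1000"  (len 4)
step 4: "0000101"  (len 7)
step 5: "000101"  (len 6)
step 6: "00101"  (len 5)
step 7: "0101"  (len 4)
step 8: "101"  (len 3)
step 9: "010100"  (len 6)
step 10: "10100"  (len 5)

5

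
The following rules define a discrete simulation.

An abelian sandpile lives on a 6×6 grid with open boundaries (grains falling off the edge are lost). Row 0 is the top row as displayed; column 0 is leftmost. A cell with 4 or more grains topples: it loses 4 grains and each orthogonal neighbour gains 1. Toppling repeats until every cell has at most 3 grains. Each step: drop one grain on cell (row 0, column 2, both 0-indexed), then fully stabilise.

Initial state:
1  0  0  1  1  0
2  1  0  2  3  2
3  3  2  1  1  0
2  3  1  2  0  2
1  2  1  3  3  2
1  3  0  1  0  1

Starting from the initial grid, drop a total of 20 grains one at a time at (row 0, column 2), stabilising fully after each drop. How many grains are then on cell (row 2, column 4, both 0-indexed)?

2

k=0  1  0  0  1  1  0
2  1  0  2  3  2
3  3  2  1  1  0
2  3  1  2  0  2
1  2  1  3  3  2
1  3  0  1  0  1
k=1  1  0  1  1  1  0
2  1  0  2  3  2
3  3  2  1  1  0
2  3  1  2  0  2
1  2  1  3  3  2
1  3  0  1  0  1
k=2  1  0  2  1  1  0
2  1  0  2  3  2
3  3  2  1  1  0
2  3  1  2  0  2
1  2  1  3  3  2
1  3  0  1  0  1
k=3  1  0  3  1  1  0
2  1  0  2  3  2
3  3  2  1  1  0
2  3  1  2  0  2
1  2  1  3  3  2
1  3  0  1  0  1
k=4  1  1  0  2  1  0
2  1  1  2  3  2
3  3  2  1  1  0
2  3  1  2  0  2
1  2  1  3  3  2
1  3  0  1  0  1
k=5  1  1  1  2  1  0
2  1  1  2  3  2
3  3  2  1  1  0
2  3  1  2  0  2
1  2  1  3  3  2
1  3  0  1  0  1
k=6  1  1  2  2  1  0
2  1  1  2  3  2
3  3  2  1  1  0
2  3  1  2  0  2
1  2  1  3  3  2
1  3  0  1  0  1
k=7  1  1  3  2  1  0
2  1  1  2  3  2
3  3  2  1  1  0
2  3  1  2  0  2
1  2  1  3  3  2
1  3  0  1  0  1
k=8  1  2  0  3  1  0
2  1  2  2  3  2
3  3  2  1  1  0
2  3  1  2  0  2
1  2  1  3  3  2
1  3  0  1  0  1
k=9  1  2  1  3  1  0
2  1  2  2  3  2
3  3  2  1  1  0
2  3  1  2  0  2
1  2  1  3  3  2
1  3  0  1  0  1
k=10  1  2  2  3  1  0
2  1  2  2  3  2
3  3  2  1  1  0
2  3  1  2  0  2
1  2  1  3  3  2
1  3  0  1  0  1
k=11  1  2  3  3  1  0
2  1  2  2  3  2
3  3  2  1  1  0
2  3  1  2  0  2
1  2  1  3  3  2
1  3  0  1  0  1
k=12  1  3  1  0  2  0
2  1  3  3  3  2
3  3  2  1  1  0
2  3  1  2  0  2
1  2  1  3  3  2
1  3  0  1  0  1
k=13  1  3  2  0  2  0
2  1  3  3  3  2
3  3  2  1  1  0
2  3  1  2  0  2
1  2  1  3  3  2
1  3  0  1  0  1
k=14  1  3  3  0  2  0
2  1  3  3  3  2
3  3  2  1  1  0
2  3  1  2  0  2
1  2  1  3  3  2
1  3  0  1  0  1
k=15  2  0  2  2  3  0
2  3  1  1  0  3
3  3  3  2  2  0
2  3  1  2  0  2
1  2  1  3  3  2
1  3  0  1  0  1
k=16  2  0  3  2  3  0
2  3  1  1  0  3
3  3  3  2  2  0
2  3  1  2  0  2
1  2  1  3  3  2
1  3  0  1  0  1
k=17  2  1  0  3  3  0
2  3  2  1  0  3
3  3  3  2  2  0
2  3  1  2  0  2
1  2  1  3  3  2
1  3  0  1  0  1
k=18  2  1  1  3  3  0
2  3  2  1  0  3
3  3  3  2  2  0
2  3  1  2  0  2
1  2  1  3  3  2
1  3  0  1  0  1
k=19  2  1  2  3  3  0
2  3  2  1  0  3
3  3  3  2  2  0
2  3  1  2  0  2
1  2  1  3  3  2
1  3  0  1  0  1
k=20  2  1  3  3  3  0
2  3  2  1  0  3
3  3  3  2  2  0
2  3  1  2  0  2
1  2  1  3  3  2
1  3  0  1  0  1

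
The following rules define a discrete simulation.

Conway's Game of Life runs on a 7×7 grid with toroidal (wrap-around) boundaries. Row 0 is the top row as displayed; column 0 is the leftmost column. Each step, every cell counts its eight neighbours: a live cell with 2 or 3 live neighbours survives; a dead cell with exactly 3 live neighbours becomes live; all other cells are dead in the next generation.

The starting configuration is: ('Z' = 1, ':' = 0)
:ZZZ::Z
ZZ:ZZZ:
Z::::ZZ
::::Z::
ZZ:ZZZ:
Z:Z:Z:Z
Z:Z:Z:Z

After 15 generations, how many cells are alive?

10

step 0: :ZZZ::Z
ZZ:ZZZ:
Z::::ZZ
::::Z::
ZZ:ZZZ:
Z:Z:Z:Z
Z:Z:Z:Z
step 1: :::::::
:::Z:::
ZZ:Z:::
:Z:Z:::
ZZZ::::
::Z::::
::::Z::
step 2: :::::::
::Z::::
ZZ:ZZ::
:::Z:::
Z::Z:::
::ZZ:::
:::::::
step 3: :::::::
:ZZZ:::
:Z:ZZ::
ZZ:Z:::
:::ZZ::
::ZZ:::
:::::::
step 4: ::Z::::
:Z:ZZ::
::::Z::
ZZ:::::
:Z::Z::
::ZZZ::
:::::::
step 5: ::ZZ:::
::ZZZ::
ZZZZZ::
ZZ:::::
ZZ::Z::
::ZZZ::
::Z::::
step 6: :Z::Z::
:::::::
Z:::Z::
::::Z:Z
Z:::Z::
::Z:Z::
:Z::Z::
step 7: :::::::
:::::::
:::::Z:
Z::ZZ:Z
::::Z::
:Z::ZZ:
:ZZ:ZZ:
step 8: :::::::
:::::::
::::ZZZ
:::ZZ:Z
Z:::::Z
:ZZ::::
:ZZZZZ:
step 9: ::ZZZ::
:::::Z:
:::ZZ:Z
:::ZZ::
ZZZZ:ZZ
::::ZZZ
:Z:ZZ::
step 10: ::Z::Z:
::Z::Z:
:::Z:::
:Z:::::
ZZZ::::
:::::::
:::::::
step 11: :::::::
::ZZZ::
::Z::::
ZZ:::::
ZZZ::::
:Z:::::
:::::::
step 12: :::Z:::
::ZZ:::
::Z::::
Z::::::
::Z::::
ZZZ::::
:::::::
step 13: ::ZZ:::
::ZZ:::
:ZZZ:::
:Z:::::
Z:Z::::
:ZZ::::
:ZZ::::
step 14: :::::::
::::Z::
:Z:Z:::
Z::Z:::
Z:Z::::
Z::Z:::
:::::::
step 15: :::::::
:::::::
::ZZZ::
Z::Z:::
Z:ZZ::Z
:Z:::::
:::::::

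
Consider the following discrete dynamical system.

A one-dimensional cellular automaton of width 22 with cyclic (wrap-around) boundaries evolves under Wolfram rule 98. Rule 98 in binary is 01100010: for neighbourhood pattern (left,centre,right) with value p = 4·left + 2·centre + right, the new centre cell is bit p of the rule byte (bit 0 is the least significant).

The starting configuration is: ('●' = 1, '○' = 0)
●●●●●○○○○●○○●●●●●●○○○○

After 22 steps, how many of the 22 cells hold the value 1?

5

0) ●●●●●○○○○●○○●●●●●●○○○○
1) ○○○○●○○○●○○●○○○○○●○○○●
2) ○○○●○○○●○○●○○○○○●○○○●○
3) ○○●○○○●○○●○○○○○●○○○●○○
4) ○●○○○●○○●○○○○○●○○○●○○○
5) ●○○○●○○●○○○○○●○○○●○○○○
6) ○○○●○○●○○○○○●○○○●○○○○●
7) ○○●○○●○○○○○●○○○●○○○○●○
8) ○●○○●○○○○○●○○○●○○○○●○○
9) ●○○●○○○○○●○○○●○○○○●○○○
10) ○○●○○○○○●○○○●○○○○●○○○●
11) ○●○○○○○●○○○●○○○○●○○○●○
12) ●○○○○○●○○○●○○○○●○○○●○○
13) ○○○○○●○○○●○○○○●○○○●○○●
14) ○○○○●○○○●○○○○●○○○●○○●○
15) ○○○●○○○●○○○○●○○○●○○●○○
16) ○○●○○○●○○○○●○○○●○○●○○○
17) ○●○○○●○○○○●○○○●○○●○○○○
18) ●○○○●○○○○●○○○●○○●○○○○○
19) ○○○●○○○○●○○○●○○●○○○○○●
20) ○○●○○○○●○○○●○○●○○○○○●○
21) ○●○○○○●○○○●○○●○○○○○●○○
22) ●○○○○●○○○●○○●○○○○○●○○○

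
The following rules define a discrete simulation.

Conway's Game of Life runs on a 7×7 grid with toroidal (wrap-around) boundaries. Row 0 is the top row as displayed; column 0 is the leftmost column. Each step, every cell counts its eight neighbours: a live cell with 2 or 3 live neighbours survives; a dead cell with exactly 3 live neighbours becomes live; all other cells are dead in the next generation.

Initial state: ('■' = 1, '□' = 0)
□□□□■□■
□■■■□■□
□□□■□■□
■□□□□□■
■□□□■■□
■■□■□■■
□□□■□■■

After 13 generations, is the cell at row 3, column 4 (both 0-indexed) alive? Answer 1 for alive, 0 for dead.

1

0) □□□□■□■
□■■■□■□
□□□■□■□
■□□□□□■
■□□□■■□
■■□■□■■
□□□■□■■
1) ■□□□□□■
□□■■□■■
■■□■□■□
■□□□□□□
□□□□■□□
□■■■□□□
□□■■□□□
2) ■■□□■■■
□□■■□■□
■■□■□■□
■■□□■□■
□■■■□□□
□■□□■□□
■□□■□□□
3) ■■□□□■□
□□□■□□□
□□□■□■□
□□□□■■■
□□□■■■□
■■□□■□□
□□■■□□□
4) □■□■■□□
□□■□□□■
□□□■□■■
□□□□□□■
■□□■□□□
□■□□□■□
□□■■■□■
5) ■■□□■□□
■□■□□□■
■□□□□■■
■□□□■■■
■□□□□□■
■■□□□■■
■■□□□□□
6) □□■□□□□
□□□□□□□
□□□□■□□
□■□□■□□
□□□□■□□
□□□□□■□
□□■□□■□
7) □□□□□□□
□□□□□□□
□□□□□□□
□□□■■■□
□□□□■■□
□□□□■■□
□□□□□□□
8) □□□□□□□
□□□□□□□
□□□□■□□
□□□■□■□
□□□□□□■
□□□□■■□
□□□□□□□
9) □□□□□□□
□□□□□□□
□□□□■□□
□□□□■■□
□□□□□□■
□□□□□■□
□□□□□□□
10) □□□□□□□
□□□□□□□
□□□□■■□
□□□□■■□
□□□□■□■
□□□□□□□
□□□□□□□
11) □□□□□□□
□□□□□□□
□□□□■■□
□□□■□□■
□□□□■□□
□□□□□□□
□□□□□□□
12) □□□□□□□
□□□□□□□
□□□□■■□
□□□■□□□
□□□□□□□
□□□□□□□
□□□□□□□
13) □□□□□□□
□□□□□□□
□□□□■□□
□□□□■□□
□□□□□□□
□□□□□□□
□□□□□□□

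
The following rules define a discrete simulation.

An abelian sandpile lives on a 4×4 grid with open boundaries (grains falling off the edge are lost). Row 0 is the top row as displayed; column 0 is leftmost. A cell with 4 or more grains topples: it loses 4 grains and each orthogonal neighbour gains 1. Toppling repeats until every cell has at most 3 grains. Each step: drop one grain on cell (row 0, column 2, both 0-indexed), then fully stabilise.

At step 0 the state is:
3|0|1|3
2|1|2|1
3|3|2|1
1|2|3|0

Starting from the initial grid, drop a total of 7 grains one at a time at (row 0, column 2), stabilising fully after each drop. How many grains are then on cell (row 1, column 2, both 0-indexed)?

0

k=0  3|0|1|3
2|1|2|1
3|3|2|1
1|2|3|0
k=1  3|0|2|3
2|1|2|1
3|3|2|1
1|2|3|0
k=2  3|0|3|3
2|1|2|1
3|3|2|1
1|2|3|0
k=3  3|1|1|0
2|1|3|2
3|3|2|1
1|2|3|0
k=4  3|1|2|0
2|1|3|2
3|3|2|1
1|2|3|0
k=5  3|1|3|0
2|1|3|2
3|3|2|1
1|2|3|0
k=6  3|2|1|1
2|2|0|3
3|3|3|1
1|2|3|0
k=7  3|2|2|1
2|2|0|3
3|3|3|1
1|2|3|0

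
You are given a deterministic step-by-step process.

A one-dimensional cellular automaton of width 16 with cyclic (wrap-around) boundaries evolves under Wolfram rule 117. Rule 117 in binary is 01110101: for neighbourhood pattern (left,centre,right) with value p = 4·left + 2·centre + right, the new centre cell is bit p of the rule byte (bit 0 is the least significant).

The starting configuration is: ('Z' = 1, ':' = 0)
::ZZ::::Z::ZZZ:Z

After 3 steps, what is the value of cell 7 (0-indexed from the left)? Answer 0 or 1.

0) ::ZZ::::Z::ZZZ:Z
1) Z::ZZZZ:ZZ:::ZZZ
2) ZZ::::ZZ:ZZZ::::
3) :ZZZZ::ZZ::ZZZZ:

1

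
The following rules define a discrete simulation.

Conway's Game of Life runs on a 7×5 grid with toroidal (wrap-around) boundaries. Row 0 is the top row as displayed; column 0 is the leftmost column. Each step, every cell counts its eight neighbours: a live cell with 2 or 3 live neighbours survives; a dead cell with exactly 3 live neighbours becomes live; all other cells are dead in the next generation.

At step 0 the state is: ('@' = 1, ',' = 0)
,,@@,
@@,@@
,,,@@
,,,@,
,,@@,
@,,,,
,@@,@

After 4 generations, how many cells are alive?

[0] ,,@@,
@@,@@
,,,@@
,,,@,
,,@@,
@,,,,
,@@,@
[1] ,,,,,
@@,,,
,,,,,
,,,,,
,,@@@
@,,,@
@@@,@
[2] ,,@,@
,,,,,
,,,,,
,,,@,
@,,@@
,,,,,
,@,@@
[3] @,@,@
,,,,,
,,,,,
,,,@,
,,,@@
,,@,,
@,@@@
[4] @,@,,
,,,,,
,,,,,
,,,@@
,,@@@
@@@,,
@,@,,

12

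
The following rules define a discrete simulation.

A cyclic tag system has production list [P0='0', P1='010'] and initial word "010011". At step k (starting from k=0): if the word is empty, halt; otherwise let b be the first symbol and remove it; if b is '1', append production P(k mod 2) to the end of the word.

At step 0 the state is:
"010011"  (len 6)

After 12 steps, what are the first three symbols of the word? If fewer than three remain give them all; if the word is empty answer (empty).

step 0: "010011"  (len 6)
step 1: "10011"  (len 5)
step 2: "0011010"  (len 7)
step 3: "011010"  (len 6)
step 4: "11010"  (len 5)
step 5: "10100"  (len 5)
step 6: "0100010"  (len 7)
step 7: "100010"  (len 6)
step 8: "00010010"  (len 8)
step 9: "0010010"  (len 7)
step 10: "010010"  (len 6)
step 11: "10010"  (len 5)
step 12: "0010010"  (len 7)

001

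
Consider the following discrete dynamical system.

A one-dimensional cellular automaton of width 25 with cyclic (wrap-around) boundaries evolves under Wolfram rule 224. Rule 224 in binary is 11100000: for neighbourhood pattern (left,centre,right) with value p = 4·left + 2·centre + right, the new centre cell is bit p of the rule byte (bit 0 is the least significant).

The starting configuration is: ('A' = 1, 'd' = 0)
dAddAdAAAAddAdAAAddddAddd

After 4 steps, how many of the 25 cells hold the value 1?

1

k=0  dAddAdAAAAddAdAAAddddAddd
k=1  dddddAdAAAdddAdAAdddddddd
k=2  ddddddAdAAddddAdAdddddddd
k=3  dddddddAdAdddddAddddddddd
k=4  ddddddddAdddddddddddddddd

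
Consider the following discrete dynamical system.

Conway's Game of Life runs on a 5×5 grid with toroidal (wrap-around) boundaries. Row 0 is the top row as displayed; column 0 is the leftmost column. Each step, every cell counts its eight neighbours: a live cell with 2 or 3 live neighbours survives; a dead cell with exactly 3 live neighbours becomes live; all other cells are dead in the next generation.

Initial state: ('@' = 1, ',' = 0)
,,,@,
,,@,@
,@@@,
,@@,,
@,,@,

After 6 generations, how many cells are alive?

step 0: ,,,@,
,,@,@
,@@@,
,@@,,
@,,@,
step 1: ,,@@,
,@,,@
@,,,,
@,,,@
,@,@@
step 2: ,@,,,
@@@@@
,@,,,
,@,@,
,@,,,
step 3: ,,,@@
,,,@@
,,,,,
@@,,,
@@,,,
step 4: ,,@@,
,,,@@
@,,,@
@@,,,
,@@,,
step 5: ,@,,@
@,@,,
,@,@,
,,@,@
@,,@,
step 6: ,@@@@
@,@@@
@@,@@
@@@,@
@@@@,

20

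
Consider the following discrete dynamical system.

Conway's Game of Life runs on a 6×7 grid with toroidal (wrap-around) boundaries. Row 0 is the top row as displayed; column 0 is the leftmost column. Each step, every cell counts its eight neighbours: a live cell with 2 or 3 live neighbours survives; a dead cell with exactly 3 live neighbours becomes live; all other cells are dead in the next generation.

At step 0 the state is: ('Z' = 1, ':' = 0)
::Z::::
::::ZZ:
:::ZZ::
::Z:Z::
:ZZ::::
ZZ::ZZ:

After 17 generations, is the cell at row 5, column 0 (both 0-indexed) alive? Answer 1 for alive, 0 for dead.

t=0: ::Z::::
::::ZZ:
:::ZZ::
::Z:Z::
:ZZ::::
ZZ::ZZ:
t=1: :Z:Z::Z
::::ZZ:
:::::::
:ZZ:Z::
Z:Z:ZZ:
Z::Z:::
t=2: Z:ZZ:ZZ
::::ZZ:
:::ZZZ:
:ZZ:ZZ:
Z:Z:ZZZ
Z::Z:Z:
t=3: ZZZZ:::
::Z::::
::Z:::Z
ZZZ::::
Z:Z::::
:::::::
t=4: :ZZZ:::
Z::::::
Z:ZZ:::
Z:ZZ::Z
Z:Z::::
Z::Z:::
t=5: ZZZZ:::
Z::::::
Z:ZZ:::
Z:::::Z
Z:Z::::
Z::Z:::
t=6: Z:ZZ::Z
Z:::::Z
Z::::::
Z:ZZ::Z
Z::::::
Z::Z::Z
t=7: ::ZZ:Z:
:::::::
:::::::
Z:::::Z
::ZZ:::
::ZZ:::
t=8: ::ZZZ::
:::::::
:::::::
:::::::
:ZZZ:::
:Z:::::
t=9: ::ZZ:::
:::Z:::
:::::::
::Z::::
:ZZ::::
:Z::Z::
t=10: ::ZZZ::
::ZZ:::
:::::::
:ZZ::::
:ZZZ:::
:Z:::::
t=11: :Z::Z::
::Z:Z::
:Z:Z:::
:Z:Z:::
Z::Z:::
:Z::Z::
t=12: :ZZ:ZZ:
:ZZ:Z::
:Z:ZZ::
ZZ:ZZ::
ZZ:ZZ::
ZZZZZ::
t=13: :::::Z:
Z::::::
:::::Z:
:::::Z:
:::::ZZ
::::::Z
t=14: ::::::Z
::::::Z
::::::Z
::::ZZ:
:::::ZZ
::::::Z
t=15: Z::::ZZ
Z::::ZZ
::::::Z
::::Z::
::::Z:Z
Z:::::Z
t=16: :Z:::::
:::::::
Z:::::Z
:::::::
Z:::::Z
:::::::
t=17: :::::::
Z::::::
:::::::
:::::::
:::::::
Z::::::

1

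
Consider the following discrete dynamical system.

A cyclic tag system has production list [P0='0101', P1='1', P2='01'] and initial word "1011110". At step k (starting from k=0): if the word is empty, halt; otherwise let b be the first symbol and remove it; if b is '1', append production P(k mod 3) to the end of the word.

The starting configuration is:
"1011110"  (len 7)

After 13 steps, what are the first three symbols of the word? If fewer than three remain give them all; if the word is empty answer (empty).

gen 0: "1011110"  (len 7)
gen 1: "0111100101"  (len 10)
gen 2: "111100101"  (len 9)
gen 3: "1110010101"  (len 10)
gen 4: "1100101010101"  (len 13)
gen 5: "1001010101011"  (len 13)
gen 6: "00101010101101"  (len 14)
gen 7: "0101010101101"  (len 13)
gen 8: "101010101101"  (len 12)
gen 9: "0101010110101"  (len 13)
gen 10: "101010110101"  (len 12)
gen 11: "010101101011"  (len 12)
gen 12: "10101101011"  (len 11)
gen 13: "01011010110101"  (len 14)

010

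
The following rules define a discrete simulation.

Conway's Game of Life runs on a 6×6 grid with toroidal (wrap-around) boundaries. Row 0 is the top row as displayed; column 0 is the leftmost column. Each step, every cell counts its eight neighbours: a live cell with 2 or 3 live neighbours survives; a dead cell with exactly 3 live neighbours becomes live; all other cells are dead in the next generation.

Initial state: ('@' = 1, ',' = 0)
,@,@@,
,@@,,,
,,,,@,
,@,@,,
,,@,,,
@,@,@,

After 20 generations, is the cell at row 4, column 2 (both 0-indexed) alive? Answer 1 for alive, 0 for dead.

0) ,@,@@,
,@@,,,
,,,,@,
,@,@,,
,,@,,,
@,@,@,
1) @,,,@@
,@@,@,
,@,@,,
,,@@,,
,,@,,,
,,@,@@
2) @,@,,,
,@@,@,
,@,,@,
,@,@,,
,@@,@,
@@,,@,
3) @,@,,,
@,@,,@
@@,,@,
@@,@@,
,,,,@@
@,,,,,
4) @,,,,,
,,@@,,
,,,,@,
,@@@,,
,@,@@,
@@,,,,
5) @,@,,,
,,,@,,
,@,,@,
,@,,,,
,,,@@,
@@@,,@
6) @,@@,@
,@@@,,
,,@,,,
,,@@@,
,,,@@@
@,@,@@
7) ,,,,,,
@,,,@,
,,,,@,
,,@,,@
@@,,,,
,,@,,,
8) ,,,,,,
,,,,,@
,,,@@,
@@,,,@
@@@,,,
,@,,,,
9) ,,,,,,
,,,,@,
,,,,@,
,,,@@@
,,@,,@
@@@,,,
10) ,@,,,,
,,,,,,
,,,,,,
,,,@,@
,,@,,@
@@@,,,
11) @@@,,,
,,,,,,
,,,,,,
,,,,@,
,,@@@@
@,@,,,
12) @,@,,,
,@,,,,
,,,,,,
,,,,@@
,@@,@@
@,,,@,
13) @,,,,@
,@,,,,
,,,,,,
@,,@@@
,@,,,,
@,@,@,
14) @,,,,@
@,,,,,
@,,,@@
@,,,@@
,@@,,,
@,,,,,
15) @@,,,@
,@,,@,
,@,,@,
,,,@@,
,@,,,,
@,,,,@
16) ,@,,@,
,@@,@,
,,@,@@
,,@@@,
@,,,@@
,,,,,@
17) @@@@@@
@@@,@,
,,,,,@
@@@,,,
@,,,,,
,,,,,,
18) ,,,,@,
,,,,,,
,,,@,@
@@,,,@
@,,,,,
,,@@@,
19) ,,,,@,
,,,,@,
,,,,@@
,@,,@@
@,@@@,
,,,@@@
20) ,,,,,,
,,,@@,
@,,@,,
,@@,,,
@@@,,,
,,@,,,

1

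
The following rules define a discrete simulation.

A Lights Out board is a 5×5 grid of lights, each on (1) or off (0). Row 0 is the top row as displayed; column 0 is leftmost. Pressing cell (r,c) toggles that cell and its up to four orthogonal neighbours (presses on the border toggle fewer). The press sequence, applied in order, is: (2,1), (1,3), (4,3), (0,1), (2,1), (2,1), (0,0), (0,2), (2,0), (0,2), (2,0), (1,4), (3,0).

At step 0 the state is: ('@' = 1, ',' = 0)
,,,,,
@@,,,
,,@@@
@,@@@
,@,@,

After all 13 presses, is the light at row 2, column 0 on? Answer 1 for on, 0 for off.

0

step 0: ,,,,,
@@,,,
,,@@@
@,@@@
,@,@,
step 1: ,,,,,
@,,,,
@@,@@
@@@@@
,@,@,
step 2: ,,,@,
@,@@@
@@,,@
@@@@@
,@,@,
step 3: ,,,@,
@,@@@
@@,,@
@@@,@
,@@,@
step 4: @@@@,
@@@@@
@@,,@
@@@,@
,@@,@
step 5: @@@@,
@,@@@
,,@,@
@,@,@
,@@,@
step 6: @@@@,
@@@@@
@@,,@
@@@,@
,@@,@
step 7: ,,@@,
,@@@@
@@,,@
@@@,@
,@@,@
step 8: ,@,,,
,@,@@
@@,,@
@@@,@
,@@,@
step 9: ,@,,,
@@,@@
,,,,@
,@@,@
,@@,@
step 10: ,,@@,
@@@@@
,,,,@
,@@,@
,@@,@
step 11: ,,@@,
,@@@@
@@,,@
@@@,@
,@@,@
step 12: ,,@@@
,@@,,
@@,,,
@@@,@
,@@,@
step 13: ,,@@@
,@@,,
,@,,,
,,@,@
@@@,@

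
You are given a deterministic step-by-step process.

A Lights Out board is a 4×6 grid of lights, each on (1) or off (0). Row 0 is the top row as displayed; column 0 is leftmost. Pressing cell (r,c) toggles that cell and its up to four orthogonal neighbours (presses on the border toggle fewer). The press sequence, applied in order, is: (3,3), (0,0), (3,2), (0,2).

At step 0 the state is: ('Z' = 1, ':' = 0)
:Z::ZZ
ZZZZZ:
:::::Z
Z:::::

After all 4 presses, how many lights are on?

15

step 0: :Z::ZZ
ZZZZZ:
:::::Z
Z:::::
step 1: :Z::ZZ
ZZZZZ:
:::Z:Z
Z:ZZZ:
step 2: Z:::ZZ
:ZZZZ:
:::Z:Z
Z:ZZZ:
step 3: Z:::ZZ
:ZZZZ:
::ZZ:Z
ZZ::Z:
step 4: ZZZZZZ
:Z:ZZ:
::ZZ:Z
ZZ::Z:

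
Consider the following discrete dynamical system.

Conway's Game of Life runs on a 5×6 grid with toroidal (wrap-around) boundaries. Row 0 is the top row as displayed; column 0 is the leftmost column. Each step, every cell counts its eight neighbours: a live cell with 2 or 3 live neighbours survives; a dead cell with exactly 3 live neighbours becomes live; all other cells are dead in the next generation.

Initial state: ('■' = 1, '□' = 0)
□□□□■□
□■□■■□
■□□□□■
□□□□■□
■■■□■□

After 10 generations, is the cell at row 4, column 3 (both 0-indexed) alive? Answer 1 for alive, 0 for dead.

step 0: □□□□■□
□■□■■□
■□□□□■
□□□□■□
■■■□■□
step 1: ■□□□■□
■□□■■□
■□□■□■
□□□■■□
□■□□■□
step 2: ■■□□■□
■■□■□□
■□■□□□
■□■■□□
□□□□■□
step 3: ■■■■■□
□□□■□□
■□□□□■
□□■■□■
■□■□■□
step 4: ■□□□■□
□□□■□□
■□■■□■
□□■■□□
■□□□□□
step 5: □□□□□■
■■■■□□
□■□□□□
■□■■■■
□■□■□■
step 6: □□□■□■
■■■□□□
□□□□□□
□□□■□■
□■□■□□
step 7: □□□■■□
■■■□□□
■■■□□□
□□■□■□
■□□■□□
step 8: ■□□■■■
■□□□□■
■□□□□■
■□■□□■
□□■□□■
step 9: □■□■□□
□■□□□□
□□□□■□
□□□□■□
□□■□□□
step 10: □■□□□□
□□■□□□
□□□□□□
□□□■□□
□□■■□□

1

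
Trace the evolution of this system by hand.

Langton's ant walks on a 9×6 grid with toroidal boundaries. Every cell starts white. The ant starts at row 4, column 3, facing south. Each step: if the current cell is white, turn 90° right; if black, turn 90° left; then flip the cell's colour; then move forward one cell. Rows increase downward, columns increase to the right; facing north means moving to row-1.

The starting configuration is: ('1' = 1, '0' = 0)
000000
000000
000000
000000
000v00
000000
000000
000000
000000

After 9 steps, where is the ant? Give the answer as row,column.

4,4

k=0  000000
000000
000000
000000
000v00
000000
000000
000000
000000
k=1  000000
000000
000000
000000
00<100
000000
000000
000000
000000
k=2  000000
000000
000000
00^000
001100
000000
000000
000000
000000
k=3  000000
000000
000000
001>00
001100
000000
000000
000000
000000
k=4  000000
000000
000000
001100
001v00
000000
000000
000000
000000
k=5  000000
000000
000000
001100
0010>0
000000
000000
000000
000000
k=6  000000
000000
000000
001100
001010
0000v0
000000
000000
000000
k=7  000000
000000
000000
001100
001010
000<10
000000
000000
000000
k=8  000000
000000
000000
001100
001^10
000110
000000
000000
000000
k=9  000000
000000
000000
001100
0011>0
000110
000000
000000
000000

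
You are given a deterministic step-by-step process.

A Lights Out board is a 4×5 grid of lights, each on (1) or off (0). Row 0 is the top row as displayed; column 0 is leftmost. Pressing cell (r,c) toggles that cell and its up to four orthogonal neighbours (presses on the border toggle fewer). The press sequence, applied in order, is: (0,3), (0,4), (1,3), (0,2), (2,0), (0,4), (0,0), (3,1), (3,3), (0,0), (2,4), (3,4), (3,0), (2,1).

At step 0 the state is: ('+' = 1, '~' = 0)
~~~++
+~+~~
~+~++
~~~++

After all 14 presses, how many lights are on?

gen 0: ~~~++
+~+~~
~+~++
~~~++
gen 1: ~~+~~
+~++~
~+~++
~~~++
gen 2: ~~+++
+~+++
~+~++
~~~++
gen 3: ~~+~+
+~~~~
~+~~+
~~~++
gen 4: ~+~++
+~+~~
~+~~+
~~~++
gen 5: ~+~++
~~+~~
+~~~+
+~~++
gen 6: ~+~~~
~~+~+
+~~~+
+~~++
gen 7: +~~~~
+~+~+
+~~~+
+~~++
gen 8: +~~~~
+~+~+
++~~+
~++++
gen 9: +~~~~
+~+~+
++~++
~+~~~
gen 10: ~+~~~
~~+~+
++~++
~+~~~
gen 11: ~+~~~
~~+~~
++~~~
~+~~+
gen 12: ~+~~~
~~+~~
++~~+
~+~+~
gen 13: ~+~~~
~~+~~
~+~~+
+~~+~
gen 14: ~+~~~
~++~~
+~+~+
++~+~

9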